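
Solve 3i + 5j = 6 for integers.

Step 1: Check solvability.
gcd(3, 5) = 1
Since 1 divides 6, solutions exist.

Step 2: Apply extended Euclidean algorithm to find gcd.
We find integers such that 3*x0 + 5*y0 = 1

Step 3: Scale the particular solution.
Multiply by 6/1 = 6:
i = 12, j = -6

Step 4: Verify.
3*(12) + 5*(-6) = 6 = 6 ✓

i = 12, j = -6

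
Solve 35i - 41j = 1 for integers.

Step 1: Check solvability.
gcd(35, 41) = 1
Since 1 divides 1, solutions exist.

Step 2: Apply extended Euclidean algorithm to find gcd.
We find integers such that 35*x0 + 41*y0 = 1

Step 3: Scale the particular solution.
Multiply by 1/1 = 1:
i = -7, j = -6

Step 4: Verify.
35*(-7) - 41*(-6) = 1 = 1 ✓

i = -7, j = -6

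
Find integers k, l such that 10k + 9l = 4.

Step 1: Check solvability.
gcd(10, 9) = 1
Since 1 divides 4, solutions exist.

Step 2: Apply extended Euclidean algorithm to find gcd.
We find integers such that 10*x0 + 9*y0 = 1

Step 3: Scale the particular solution.
Multiply by 4/1 = 4:
k = 4, l = -4

Step 4: Verify.
10*(4) + 9*(-4) = 4 = 4 ✓

k = 4, l = -4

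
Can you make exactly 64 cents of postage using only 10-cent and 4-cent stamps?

We need non-negative x, y with 10x + 4y = 64.
gcd(10, 4) = 2 divides 64, so integer solutions exist.
Search for a non-negative one: x = 0 gives 4y = 64 - 0 = 64, so y = 16.
Check: 10·0 + 4·16 = 64 ✓

Yes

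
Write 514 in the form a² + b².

We need to find integers a, b > 0 such that a² + b² = 514.
Trying a = 15: b² = 514 - 15² = 514 - 225 = 289
b = 17
Check: 15² + 17² = 225 + 289 = 514 ✓

514 = 15² + 17²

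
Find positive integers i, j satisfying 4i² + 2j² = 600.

Try small values of i and check whether (600 - 4i²)/2 is a perfect square.
i = 10: 4·10² = 400, so 2j² = 600 - 400 = 200, giving j² = 100, j = 10.
Check: 4·10² + 2·10² = 400 + 200 = 600 ✓

i = 10, j = 10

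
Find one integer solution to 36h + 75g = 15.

Step 1: Check solvability.
gcd(36, 75) = 3
Since 3 divides 15, solutions exist.

Step 2: Apply extended Euclidean algorithm to find gcd.
We find integers such that 36*x0 + 75*y0 = 3

Step 3: Scale the particular solution.
Multiply by 15/3 = 5:
h = -10, g = 5

Step 4: Verify.
36*(-10) + 75*(5) = 15 = 15 ✓

h = -10, g = 5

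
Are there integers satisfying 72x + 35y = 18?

Step 1: Compute gcd(72, 35).
gcd(72, 35) = 1

Step 2: Check divisibility.
Does 1 divide 18? 18 = 1 x 18, so yes.

By the theorem on linear Diophantine equations, 72x + 35y = 18 has integer solutions if and only if gcd(72, 35) divides 18. Since 1 | 18, solutions exist.

Yes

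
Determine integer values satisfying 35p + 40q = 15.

Step 1: Check solvability.
gcd(35, 40) = 5
Since 5 divides 15, solutions exist.

Step 2: Apply extended Euclidean algorithm to find gcd.
We find integers such that 35*x0 + 40*y0 = 5

Step 3: Scale the particular solution.
Multiply by 15/5 = 3:
p = -3, q = 3

Step 4: Verify.
35*(-3) + 40*(3) = 15 = 15 ✓

p = -3, q = 3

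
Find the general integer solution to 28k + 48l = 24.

Step 1: Compute gcd(28, 48) = 4.
Since 4 divides 24, solutions exist.

Step 2: Find a particular solution using extended Euclidean algorithm.
We get k₀ = -30, l₀ = 18.
Check: 28*-30 + 48*18 = 24 = 24 ✓

Step 3: Write the general solution.
k = -30 + (48/4)t = -30 + 12t
l = 18 - (28/4)t = 18 - 7t
for any integer t.

k = -30 + 12t, l = 18 - 7t for integer t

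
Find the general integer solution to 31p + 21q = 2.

Step 1: Compute gcd(31, 21) = 1.
Since 1 divides 2, solutions exist.

Step 2: Find a particular solution using extended Euclidean algorithm.
We get p₀ = -4, q₀ = 6.
Check: 31*-4 + 21*6 = 2 = 2 ✓

Step 3: Write the general solution.
p = -4 + (21/1)t = -4 + 21t
q = 6 - (31/1)t = 6 - 31t
for any integer t.

p = -4 + 21t, q = 6 - 31t for integer t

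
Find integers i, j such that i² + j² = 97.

We need to find integers i, j > 0 such that i² + j² = 97.
Trying i = 4: j² = 97 - 4² = 97 - 16 = 81
j = 9
Check: 4² + 9² = 16 + 81 = 97 ✓

97 = 4² + 9²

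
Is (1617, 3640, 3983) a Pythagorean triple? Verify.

Compute a² + b² = 1617² + 3640² = 2614689 + 13249600 = 15864289
Compute c² = 3983² = 15864289
Since 15864289 = 15864289, confirmed.

Yes, it is a Pythagorean triple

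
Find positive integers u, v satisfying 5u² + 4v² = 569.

Try small values of u and check whether (569 - 5u²)/4 is a perfect square.
u = 7: 5·7² = 245, so 4v² = 569 - 245 = 324, giving v² = 81, v = 9.
Check: 5·7² + 4·9² = 245 + 324 = 569 ✓

u = 7, v = 9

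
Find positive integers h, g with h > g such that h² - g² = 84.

Factor: h² - g² = (h+g)(h-g) = 84.
We need two factors of 84 with the same parity.
Use h+g = 42 and h-g = 2 (product 42·2 = 84).
Adding: 2h = 44, so h = 22.
Subtracting: 2g = 40, so g = 20.
Check: 22² - 20² = 484 - 400 = 84 ✓

h = 22, g = 20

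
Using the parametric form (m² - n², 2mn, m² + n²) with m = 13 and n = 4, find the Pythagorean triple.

a = m² - n² = 169 - 16 = 153
b = 2mn = 2·13·4 = 104
c = m² + n² = 169 + 16 = 185
Verify: 153² + 104² = 23409 + 10816 = 34225 = 185² ✓

(153, 104, 185)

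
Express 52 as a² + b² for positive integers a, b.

We need to find integers a, b > 0 such that a² + b² = 52.
Trying a = 4: b² = 52 - 4² = 52 - 16 = 36
b = 6
Check: 4² + 6² = 16 + 36 = 52 ✓

52 = 4² + 6²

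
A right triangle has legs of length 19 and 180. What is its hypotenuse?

c² = a² + b² = 19² + 180² = 361 + 32400 = 32761
c = 181

181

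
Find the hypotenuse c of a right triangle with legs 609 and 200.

c² = a² + b² = 609² + 200² = 370881 + 40000 = 410881
c = sqrt(410881) = 641

641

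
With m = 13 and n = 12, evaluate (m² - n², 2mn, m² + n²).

a = m² - n² = 169 - 144 = 25
b = 2mn = 2·13·12 = 312
c = m² + n² = 169 + 144 = 313
Verify: 25² + 312² = 625 + 97344 = 97969 = 313² ✓

(25, 312, 313)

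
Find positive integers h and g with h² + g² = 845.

We need to find integers h, g > 0 such that h² + g² = 845.
Trying h = 2: g² = 845 - 2² = 845 - 4 = 841
g = 29
Check: 2² + 29² = 4 + 841 = 845 ✓

845 = 2² + 29²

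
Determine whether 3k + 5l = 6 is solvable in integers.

Step 1: Compute gcd(3, 5).
gcd(3, 5) = 1

Step 2: Check divisibility.
Does 1 divide 6? 6 = 1 x 6, so yes.

By the theorem on linear Diophantine equations, 3k + 5l = 6 has integer solutions if and only if gcd(3, 5) divides 6. Since 1 | 6, solutions exist.

Yes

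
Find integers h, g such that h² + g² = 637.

We need to find integers h, g > 0 such that h² + g² = 637.
Trying h = 14: g² = 637 - 14² = 637 - 196 = 441
g = 21
Check: 14² + 21² = 196 + 441 = 637 ✓

637 = 14² + 21²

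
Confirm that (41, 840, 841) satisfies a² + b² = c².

Compute a² + b² = 41² + 840² = 1681 + 705600 = 707281
Compute c² = 841² = 707281
Since 707281 = 707281, confirmed.

Yes, it is a Pythagorean triple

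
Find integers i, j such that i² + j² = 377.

We need to find integers i, j > 0 such that i² + j² = 377.
Trying i = 4: j² = 377 - 4² = 377 - 16 = 361
j = 19
Check: 4² + 19² = 16 + 361 = 377 ✓

377 = 4² + 19²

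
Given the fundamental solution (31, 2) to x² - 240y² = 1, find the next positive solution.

Solutions to x² - Dy² = 1 are generated by powers of (x₀ + y₀√D).
The next solution satisfies x₁ + y₁√240 = (x₀ + y₀√240)², giving:
x₁ = x₀² + 240y₀² = 31² + 240·2² = 961 + 960 = 1921
y₁ = 2x₀y₀ = 2·31·2 = 124

Verify: 1921² - 240·124² = 3690241 - 3690240 = 1 ✓

x = 1921, y = 124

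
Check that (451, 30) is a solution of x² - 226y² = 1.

Compute x² = 451² = 203401
Compute 226y² = 226·30² = 226·900 = 203400
x² - 226y² = 203401 - 203400 = 1
Since this equals 1, (451, 30) is a solution.

Yes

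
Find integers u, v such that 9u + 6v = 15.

Step 1: Check solvability.
gcd(9, 6) = 3
Since 3 divides 15, solutions exist.

Step 2: Apply extended Euclidean algorithm to find gcd.
We find integers such that 9*x0 + 6*y0 = 3

Step 3: Scale the particular solution.
Multiply by 15/3 = 5:
u = 5, v = -5

Step 4: Verify.
9*(5) + 6*(-5) = 15 = 15 ✓

u = 5, v = -5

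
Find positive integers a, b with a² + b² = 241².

We need a² + b² = 241² = 58081.
Trying: 209² + 120² = 43681 + 14400 = 58081 ✓

(209, 120, 241)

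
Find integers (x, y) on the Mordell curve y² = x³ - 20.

Try small integer x values and check whether x³ - 20 is a perfect square.
x = 6: x³ - 20 = 6³ - 20 = 216 - 20 = 196
Is 196 a perfect square? 14² = 196 ✓
So (x, y) = (6, 14) is a solution.

x = 6, y = 14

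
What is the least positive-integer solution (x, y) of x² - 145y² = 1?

We seek the smallest positive integers (x, y) with x² - 145y² = 1, i.e., x² = 145y² + 1.
Try successive y values:
y = 1: x² = 145·1² + 1 = 146, not a perfect square
y = 2: x² = 145·2² + 1 = 581, not a perfect square
y = 3: x² = 145·3² + 1 = 1306, not a perfect square
... continuing the search (or via continued fractions) ...
y = 24: x² = 145·24² + 1 = 83521, x = 289 ✓

Verify: 289² - 145·24² = 83521 - 83520 = 1 ✓

x = 289, y = 24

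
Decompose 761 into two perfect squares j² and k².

We need to find integers j, k > 0 such that j² + k² = 761.
Trying j = 19: k² = 761 - 19² = 761 - 361 = 400
k = 20
Check: 19² + 20² = 361 + 400 = 761 ✓

761 = 19² + 20²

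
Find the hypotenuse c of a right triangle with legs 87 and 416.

c² = a² + b² = 87² + 416² = 7569 + 173056 = 180625
c = sqrt(180625) = 425

425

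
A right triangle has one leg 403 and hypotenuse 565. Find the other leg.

b² = c² - a² = 319225 - 162409 = 156816
b = 396

396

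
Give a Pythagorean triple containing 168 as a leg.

We need the other leg and hypotenuse such that 168² + x² = c².
Take x = 99, c = 195: 168² + 99² = 28224 + 9801 = 38025 = 195² ✓
Triple: (99, 168, 195)

(99, 168, 195)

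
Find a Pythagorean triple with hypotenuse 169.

We need a² + b² = 169² = 28561.
Trying: 119² + 120² = 14161 + 14400 = 28561 ✓

(119, 120, 169)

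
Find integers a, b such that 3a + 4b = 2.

Step 1: Check solvability.
gcd(3, 4) = 1
Since 1 divides 2, solutions exist.

Step 2: Apply extended Euclidean algorithm to find gcd.
We find integers such that 3*x0 + 4*y0 = 1

Step 3: Scale the particular solution.
Multiply by 2/1 = 2:
a = -2, b = 2

Step 4: Verify.
3*(-2) + 4*(2) = 2 = 2 ✓

a = -2, b = 2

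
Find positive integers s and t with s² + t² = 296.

We need to find integers s, t > 0 such that s² + t² = 296.
Trying s = 10: t² = 296 - 10² = 296 - 100 = 196
t = 14
Check: 10² + 14² = 100 + 196 = 296 ✓

296 = 10² + 14²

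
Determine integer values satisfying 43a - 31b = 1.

Step 1: Check solvability.
gcd(43, 31) = 1
Since 1 divides 1, solutions exist.

Step 2: Apply extended Euclidean algorithm to find gcd.
We find integers such that 43*x0 + 31*y0 = 1

Step 3: Scale the particular solution.
Multiply by 1/1 = 1:
a = 13, b = 18

Step 4: Verify.
43*(13) - 31*(18) = 1 = 1 ✓

a = 13, b = 18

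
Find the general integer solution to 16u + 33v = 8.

Step 1: Compute gcd(16, 33) = 1.
Since 1 divides 8, solutions exist.

Step 2: Find a particular solution using extended Euclidean algorithm.
We get u₀ = -16, v₀ = 8.
Check: 16*-16 + 33*8 = 8 = 8 ✓

Step 3: Write the general solution.
u = -16 + (33/1)t = -16 + 33t
v = 8 - (16/1)t = 8 - 16t
for any integer t.

u = -16 + 33t, v = 8 - 16t for integer t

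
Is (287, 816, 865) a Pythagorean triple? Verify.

Compute a² + b² = 287² + 816² = 82369 + 665856 = 748225
Compute c² = 865² = 748225
Since 748225 = 748225, confirmed.

Yes, it is a Pythagorean triple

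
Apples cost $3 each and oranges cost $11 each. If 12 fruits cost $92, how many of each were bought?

Let a = apples, o = oranges.
a + o = 12
3a + 11o = 92
Substitute o = 12 - a:
3a + 11(12 - a) = 92
(3 - 11)a = 92 - 132
-8a = -40
a = 5, o = 12 - 5 = 7

Apples: 5, Oranges: 7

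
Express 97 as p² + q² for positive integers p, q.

We need to find integers p, q > 0 such that p² + q² = 97.
Trying p = 4: q² = 97 - 4² = 97 - 16 = 81
q = 9
Check: 4² + 9² = 16 + 81 = 97 ✓

97 = 4² + 9²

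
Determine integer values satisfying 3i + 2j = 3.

Step 1: Check solvability.
gcd(3, 2) = 1
Since 1 divides 3, solutions exist.

Step 2: Apply extended Euclidean algorithm to find gcd.
We find integers such that 3*x0 + 2*y0 = 1

Step 3: Scale the particular solution.
Multiply by 3/1 = 3:
i = 3, j = -3

Step 4: Verify.
3*(3) + 2*(-3) = 3 = 3 ✓

i = 3, j = -3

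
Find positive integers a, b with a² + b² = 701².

We need a² + b² = 701² = 491401.
Trying: 651² + 260² = 423801 + 67600 = 491401 ✓

(651, 260, 701)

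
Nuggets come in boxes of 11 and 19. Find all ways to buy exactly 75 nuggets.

We need non-negative integers (x, y) with 11x + 19y = 75.
For each x in 0..6, check if 75 - 11x is a non-negative multiple of 19.
No x yields an integer y ≥ 0.

No solution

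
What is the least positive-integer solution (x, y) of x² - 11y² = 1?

We seek the smallest positive integers (x, y) with x² - 11y² = 1, i.e., x² = 11y² + 1.
Try successive y values:
y = 1: x² = 11·1² + 1 = 12, not a perfect square
y = 2: x² = 11·2² + 1 = 45, not a perfect square
y = 3: x² = 11·3² + 1 = 100, x = 10 ✓

Verify: 10² - 11·3² = 100 - 99 = 1 ✓

x = 10, y = 3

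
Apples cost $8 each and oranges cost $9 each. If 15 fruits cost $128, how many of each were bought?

Let a = apples, o = oranges.
a + o = 15
8a + 9o = 128
Substitute o = 15 - a:
8a + 9(15 - a) = 128
(8 - 9)a = 128 - 135
-1a = -7
a = 7, o = 15 - 7 = 8

Apples: 7, Oranges: 8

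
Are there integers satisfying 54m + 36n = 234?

Step 1: Compute gcd(54, 36).
gcd(54, 36) = 18

Step 2: Check divisibility.
Does 18 divide 234? 234 = 18 x 13, so yes.

By the theorem on linear Diophantine equations, 54m + 36n = 234 has integer solutions if and only if gcd(54, 36) divides 234. Since 18 | 234, solutions exist.

Yes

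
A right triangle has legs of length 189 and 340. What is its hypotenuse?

c² = a² + b² = 189² + 340² = 35721 + 115600 = 151321
c = 389

389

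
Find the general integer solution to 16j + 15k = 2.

Step 1: Compute gcd(16, 15) = 1.
Since 1 divides 2, solutions exist.

Step 2: Find a particular solution using extended Euclidean algorithm.
We get j₀ = 2, k₀ = -2.
Check: 16*2 + 15*-2 = 2 = 2 ✓

Step 3: Write the general solution.
j = 2 + (15/1)t = 2 + 15t
k = -2 - (16/1)t = -2 - 16t
for any integer t.

j = 2 + 15t, k = -2 - 16t for integer t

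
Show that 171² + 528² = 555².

Compute a² + b²:
171² + 528² = 29241 + 278784 = 308025
Compute c²:
555² = 308025
Since 308025 = 308025, it is a Pythagorean triple.

Yes, it is a Pythagorean triple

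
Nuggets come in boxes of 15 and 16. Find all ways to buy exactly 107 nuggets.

We need non-negative integers (x, y) with 15x + 16y = 107.
For each x in 0..7, check if 107 - 15x is a non-negative multiple of 16.
x = 5: 16y = 32, y = 2 ✓

(5 boxes of 15, 2 boxes of 16)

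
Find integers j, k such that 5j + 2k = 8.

Step 1: Check solvability.
gcd(5, 2) = 1
Since 1 divides 8, solutions exist.

Step 2: Apply extended Euclidean algorithm to find gcd.
We find integers such that 5*x0 + 2*y0 = 1

Step 3: Scale the particular solution.
Multiply by 8/1 = 8:
j = 8, k = -16

Step 4: Verify.
5*(8) + 2*(-16) = 8 = 8 ✓

j = 8, k = -16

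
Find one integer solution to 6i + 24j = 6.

Step 1: Check solvability.
gcd(6, 24) = 6
Since 6 divides 6, solutions exist.

Step 2: Apply extended Euclidean algorithm to find gcd.
We find integers such that 6*x0 + 24*y0 = 6

Step 3: Scale the particular solution.
Multiply by 6/6 = 1:
i = 1, j = 0

Step 4: Verify.
6*(1) + 24*(0) = 6 = 6 ✓

i = 1, j = 0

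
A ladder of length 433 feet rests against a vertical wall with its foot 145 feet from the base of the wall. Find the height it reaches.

The ladder, wall, and ground form a right triangle with hypotenuse 433 and one leg 145.
By the Pythagorean theorem: h² = 433² - 145² = 187489 - 21025 = 166464
h = √166464 = 408 feet

408 feet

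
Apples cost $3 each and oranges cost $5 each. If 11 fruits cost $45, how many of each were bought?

Let a = apples, o = oranges.
a + o = 11
3a + 5o = 45
Substitute o = 11 - a:
3a + 5(11 - a) = 45
(3 - 5)a = 45 - 55
-2a = -10
a = 5, o = 11 - 5 = 6

Apples: 5, Oranges: 6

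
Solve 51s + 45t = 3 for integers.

Step 1: Check solvability.
gcd(51, 45) = 3
Since 3 divides 3, solutions exist.

Step 2: Apply extended Euclidean algorithm to find gcd.
We find integers such that 51*x0 + 45*y0 = 3

Step 3: Scale the particular solution.
Multiply by 3/3 = 1:
s = -7, t = 8

Step 4: Verify.
51*(-7) + 45*(8) = 3 = 3 ✓

s = -7, t = 8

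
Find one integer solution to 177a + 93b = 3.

Step 1: Check solvability.
gcd(177, 93) = 3
Since 3 divides 3, solutions exist.

Step 2: Apply extended Euclidean algorithm to find gcd.
We find integers such that 177*x0 + 93*y0 = 3

Step 3: Scale the particular solution.
Multiply by 3/3 = 1:
a = 10, b = -19

Step 4: Verify.
177*(10) + 93*(-19) = 3 = 3 ✓

a = 10, b = -19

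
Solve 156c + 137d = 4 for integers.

Step 1: Check solvability.
gcd(156, 137) = 1
Since 1 divides 4, solutions exist.

Step 2: Apply extended Euclidean algorithm to find gcd.
We find integers such that 156*x0 + 137*y0 = 1

Step 3: Scale the particular solution.
Multiply by 4/1 = 4:
c = -144, d = 164

Step 4: Verify.
156*(-144) + 137*(164) = 4 = 4 ✓

c = -144, d = 164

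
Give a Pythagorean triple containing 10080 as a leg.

We need the other leg and hypotenuse such that 10080² + x² = c².
Take x = 4600, c = 11080: 10080² + 4600² = 101606400 + 21160000 = 122766400 = 11080² ✓
Triple: (4600, 10080, 11080)

(4600, 10080, 11080)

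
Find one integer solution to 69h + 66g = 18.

Step 1: Check solvability.
gcd(69, 66) = 3
Since 3 divides 18, solutions exist.

Step 2: Apply extended Euclidean algorithm to find gcd.
We find integers such that 69*x0 + 66*y0 = 3

Step 3: Scale the particular solution.
Multiply by 18/3 = 6:
h = 6, g = -6

Step 4: Verify.
69*(6) + 66*(-6) = 18 = 18 ✓

h = 6, g = -6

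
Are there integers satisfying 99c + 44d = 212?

Step 1: Compute gcd(99, 44).
gcd(99, 44) = 11

Step 2: Check divisibility.
Does 11 divide 212? 212 = 11 x 19 + 3, so no.

By the theorem on linear Diophantine equations, 99c + 44d = 212 has integer solutions if and only if gcd(99, 44) divides 212. Since 11 does not divide 212, no solutions exist.

No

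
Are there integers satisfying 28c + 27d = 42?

Step 1: Compute gcd(28, 27).
gcd(28, 27) = 1

Step 2: Check divisibility.
Does 1 divide 42? 42 = 1 x 42, so yes.

By the theorem on linear Diophantine equations, 28c + 27d = 42 has integer solutions if and only if gcd(28, 27) divides 42. Since 1 | 42, solutions exist.

Yes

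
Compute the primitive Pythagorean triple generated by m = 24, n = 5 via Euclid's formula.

a = m² - n² = 24² - 5² = 576 - 25 = 551
b = 2mn = 2·24·5 = 240
c = m² + n² = 576 + 25 = 601
Verify: 551² + 240² = 303601 + 57600 = 361201 = 601² ✓

(551, 240, 601)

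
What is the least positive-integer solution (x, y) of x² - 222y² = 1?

We seek the smallest positive integers (x, y) with x² - 222y² = 1, i.e., x² = 222y² + 1.
Try successive y values:
y = 1: x² = 222·1² + 1 = 223, not a perfect square
y = 2: x² = 222·2² + 1 = 889, not a perfect square
y = 3: x² = 222·3² + 1 = 1999, not a perfect square
... continuing the search (or via continued fractions) ...
y = 10: x² = 222·10² + 1 = 22201, x = 149 ✓

Verify: 149² - 222·10² = 22201 - 22200 = 1 ✓

x = 149, y = 10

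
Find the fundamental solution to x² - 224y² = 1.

We seek the smallest positive integers (x, y) with x² - 224y² = 1, i.e., x² = 224y² + 1.
Try successive y values:
y = 1: x² = 224·1² + 1 = 225, x = 15 ✓

Verify: 15² - 224·1² = 225 - 224 = 1 ✓

x = 15, y = 1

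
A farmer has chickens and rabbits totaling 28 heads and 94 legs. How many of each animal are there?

Let c = chickens, r = rabbits.
Heads: c + r = 28
Legs: 2c + 4r = 94
From the first equation, c = 28 - r. Substitute:
2(28 - r) + 4r = 94
56 + 2r = 94
r = (94 - 56)/2 = 19
c = 28 - 19 = 9

Chickens: 9, Rabbits: 19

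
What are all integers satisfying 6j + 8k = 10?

Step 1: Compute gcd(6, 8) = 2.
Since 2 divides 10, solutions exist.

Step 2: Find a particular solution using extended Euclidean algorithm.
We get j₀ = -5, k₀ = 5.
Check: 6*-5 + 8*5 = 10 = 10 ✓

Step 3: Write the general solution.
j = -5 + (8/2)t = -5 + 4t
k = 5 - (6/2)t = 5 - 3t
for any integer t.

j = -5 + 4t, k = 5 - 3t for integer t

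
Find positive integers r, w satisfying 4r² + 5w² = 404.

Try small values of r and check whether (404 - 4r²)/5 is a perfect square.
r = 9: 4·9² = 324, so 5w² = 404 - 324 = 80, giving w² = 16, w = 4.
Check: 4·9² + 5·4² = 324 + 80 = 404 ✓

r = 9, w = 4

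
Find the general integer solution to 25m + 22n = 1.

Step 1: Compute gcd(25, 22) = 1.
Since 1 divides 1, solutions exist.

Step 2: Find a particular solution using extended Euclidean algorithm.
We get m₀ = -7, n₀ = 8.
Check: 25*-7 + 22*8 = 1 = 1 ✓

Step 3: Write the general solution.
m = -7 + (22/1)t = -7 + 22t
n = 8 - (25/1)t = 8 - 25t
for any integer t.

m = -7 + 22t, n = 8 - 25t for integer t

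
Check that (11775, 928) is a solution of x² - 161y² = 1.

Compute x² = 11775² = 138650625
Compute 161y² = 161·928² = 161·861184 = 138650624
x² - 161y² = 138650625 - 138650624 = 1
Since this equals 1, (11775, 928) is a solution.

Yes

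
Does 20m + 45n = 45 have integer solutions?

Step 1: Compute gcd(20, 45).
gcd(20, 45) = 5

Step 2: Check divisibility.
Does 5 divide 45? 45 = 5 x 9, so yes.

By the theorem on linear Diophantine equations, 20m + 45n = 45 has integer solutions if and only if gcd(20, 45) divides 45. Since 5 | 45, solutions exist.

Yes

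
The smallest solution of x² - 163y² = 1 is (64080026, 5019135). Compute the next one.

Solutions to x² - Dy² = 1 are generated by powers of (x₀ + y₀√D).
The next solution satisfies x₁ + y₁√163 = (x₀ + y₀√163)², giving:
x₁ = x₀² + 163y₀² = 64080026² + 163·5019135² = 4106249732160676 + 4106249732160675 = 8212499464321351
y₁ = 2x₀y₀ = 2·64080026·5019135 = 643252602595020

Verify: 8212499464321351² - 163·643252602595020² = 67445147451478477126614994465201 - 67445147451478477126614994465200 = 1 ✓

x = 8212499464321351, y = 643252602595020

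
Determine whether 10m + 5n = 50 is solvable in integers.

Step 1: Compute gcd(10, 5).
gcd(10, 5) = 5

Step 2: Check divisibility.
Does 5 divide 50? 50 = 5 x 10, so yes.

By the theorem on linear Diophantine equations, 10m + 5n = 50 has integer solutions if and only if gcd(10, 5) divides 50. Since 5 | 50, solutions exist.

Yes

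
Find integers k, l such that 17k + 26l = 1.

Step 1: Check solvability.
gcd(17, 26) = 1
Since 1 divides 1, solutions exist.

Step 2: Apply extended Euclidean algorithm to find gcd.
We find integers such that 17*x0 + 26*y0 = 1

Step 3: Scale the particular solution.
Multiply by 1/1 = 1:
k = -3, l = 2

Step 4: Verify.
17*(-3) + 26*(2) = 1 = 1 ✓

k = -3, l = 2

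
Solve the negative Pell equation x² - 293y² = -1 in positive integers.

We need x² = 293y² - 1. Try successive y:
y = 1: x² = 293·1² - 1 = 292, not a perfect square
y = 2: x² = 293·2² - 1 = 1171, not a perfect square
y = 3: x² = 293·3² - 1 = 2636, not a perfect square
...
y = 145: x² = 293·145² - 1 = 6160324 = 2482² ✓
Check: 2482² - 293·145² = 6160324 - 6160325 = -1 ✓

x = 2482, y = 145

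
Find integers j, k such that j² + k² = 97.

We need to find integers j, k > 0 such that j² + k² = 97.
Trying j = 4: k² = 97 - 4² = 97 - 16 = 81
k = 9
Check: 4² + 9² = 16 + 81 = 97 ✓

97 = 4² + 9²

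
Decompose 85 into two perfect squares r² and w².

We need to find integers r, w > 0 such that r² + w² = 85.
Trying r = 2: w² = 85 - 2² = 85 - 4 = 81
w = 9
Check: 2² + 9² = 4 + 81 = 85 ✓

85 = 2² + 9²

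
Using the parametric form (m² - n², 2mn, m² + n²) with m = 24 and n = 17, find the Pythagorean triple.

a = m² - n² = 24² - 17² = 576 - 289 = 287
b = 2mn = 2·24·17 = 816
c = m² + n² = 576 + 289 = 865
Verify: 287² + 816² = 82369 + 665856 = 748225 = 865² ✓

(287, 816, 865)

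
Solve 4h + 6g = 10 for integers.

Step 1: Check solvability.
gcd(4, 6) = 2
Since 2 divides 10, solutions exist.

Step 2: Apply extended Euclidean algorithm to find gcd.
We find integers such that 4*x0 + 6*y0 = 2

Step 3: Scale the particular solution.
Multiply by 10/2 = 5:
h = -5, g = 5

Step 4: Verify.
4*(-5) + 6*(5) = 10 = 10 ✓

h = -5, g = 5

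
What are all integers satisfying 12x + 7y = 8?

Step 1: Compute gcd(12, 7) = 1.
Since 1 divides 8, solutions exist.

Step 2: Find a particular solution using extended Euclidean algorithm.
We get x₀ = 24, y₀ = -40.
Check: 12*24 + 7*-40 = 8 = 8 ✓

Step 3: Write the general solution.
x = 24 + (7/1)t = 24 + 7t
y = -40 - (12/1)t = -40 - 12t
for any integer t.

x = 24 + 7t, y = -40 - 12t for integer t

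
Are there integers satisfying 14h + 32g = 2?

Step 1: Compute gcd(14, 32).
gcd(14, 32) = 2

Step 2: Check divisibility.
Does 2 divide 2? 2 = 2 x 1, so yes.

By the theorem on linear Diophantine equations, 14h + 32g = 2 has integer solutions if and only if gcd(14, 32) divides 2. Since 2 | 2, solutions exist.

Yes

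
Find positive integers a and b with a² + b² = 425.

We need to find integers a, b > 0 such that a² + b² = 425.
Trying a = 5: b² = 425 - 5² = 425 - 25 = 400
b = 20
Check: 5² + 20² = 25 + 400 = 425 ✓

425 = 5² + 20²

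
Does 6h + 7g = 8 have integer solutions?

Step 1: Compute gcd(6, 7).
gcd(6, 7) = 1

Step 2: Check divisibility.
Does 1 divide 8? 8 = 1 x 8, so yes.

By the theorem on linear Diophantine equations, 6h + 7g = 8 has integer solutions if and only if gcd(6, 7) divides 8. Since 1 | 8, solutions exist.

Yes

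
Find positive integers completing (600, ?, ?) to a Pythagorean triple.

We need the other leg and hypotenuse such that 600² + x² = c².
Take x = 481, c = 769: 600² + 481² = 360000 + 231361 = 591361 = 769² ✓
Triple: (481, 600, 769)

(481, 600, 769)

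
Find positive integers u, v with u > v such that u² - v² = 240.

Factor: u² - v² = (u+v)(u-v) = 240.
We need two factors of 240 with the same parity.
Use u+v = 120 and u-v = 2 (product 120·2 = 240).
Adding: 2u = 122, so u = 61.
Subtracting: 2v = 118, so v = 59.
Check: 61² - 59² = 3721 - 3481 = 240 ✓

u = 61, v = 59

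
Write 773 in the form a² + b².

We need to find integers a, b > 0 such that a² + b² = 773.
Trying a = 17: b² = 773 - 17² = 773 - 289 = 484
b = 22
Check: 17² + 22² = 289 + 484 = 773 ✓

773 = 17² + 22²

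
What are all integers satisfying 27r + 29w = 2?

Step 1: Compute gcd(27, 29) = 1.
Since 1 divides 2, solutions exist.

Step 2: Find a particular solution using extended Euclidean algorithm.
We get r₀ = 28, w₀ = -26.
Check: 27*28 + 29*-26 = 2 = 2 ✓

Step 3: Write the general solution.
r = 28 + (29/1)t = 28 + 29t
w = -26 - (27/1)t = -26 - 27t
for any integer t.

r = 28 + 29t, w = -26 - 27t for integer t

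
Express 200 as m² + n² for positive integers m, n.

We need to find integers m, n > 0 such that m² + n² = 200.
Trying m = 2: n² = 200 - 2² = 200 - 4 = 196
n = 14
Check: 2² + 14² = 4 + 196 = 200 ✓

200 = 2² + 14²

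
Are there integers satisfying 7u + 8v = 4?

Step 1: Compute gcd(7, 8).
gcd(7, 8) = 1

Step 2: Check divisibility.
Does 1 divide 4? 4 = 1 x 4, so yes.

By the theorem on linear Diophantine equations, 7u + 8v = 4 has integer solutions if and only if gcd(7, 8) divides 4. Since 1 | 4, solutions exist.

Yes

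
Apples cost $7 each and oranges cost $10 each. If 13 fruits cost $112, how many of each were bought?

Let a = apples, o = oranges.
a + o = 13
7a + 10o = 112
Substitute o = 13 - a:
7a + 10(13 - a) = 112
(7 - 10)a = 112 - 130
-3a = -18
a = 6, o = 13 - 6 = 7

Apples: 6, Oranges: 7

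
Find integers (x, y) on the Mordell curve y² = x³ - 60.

Try small integer x values and check whether x³ - 60 is a perfect square.
x = 4: x³ - 60 = 4³ - 60 = 64 - 60 = 4
Is 4 a perfect square? 2² = 4 ✓
So (x, y) = (4, -2) is a solution.

x = 4, y = -2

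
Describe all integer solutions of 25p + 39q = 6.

Step 1: Compute gcd(25, 39) = 1.
Since 1 divides 6, solutions exist.

Step 2: Find a particular solution using extended Euclidean algorithm.
We get p₀ = -84, q₀ = 54.
Check: 25*-84 + 39*54 = 6 = 6 ✓

Step 3: Write the general solution.
p = -84 + (39/1)t = -84 + 39t
q = 54 - (25/1)t = 54 - 25t
for any integer t.

p = -84 + 39t, q = 54 - 25t for integer t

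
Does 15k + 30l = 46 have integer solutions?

Step 1: Compute gcd(15, 30).
gcd(15, 30) = 15

Step 2: Check divisibility.
Does 15 divide 46? 46 = 15 x 3 + 1, so no.

By the theorem on linear Diophantine equations, 15k + 30l = 46 has integer solutions if and only if gcd(15, 30) divides 46. Since 15 does not divide 46, no solutions exist.

No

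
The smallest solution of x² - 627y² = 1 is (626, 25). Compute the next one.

Solutions to x² - Dy² = 1 are generated by powers of (x₀ + y₀√D).
The next solution satisfies x₁ + y₁√627 = (x₀ + y₀√627)², giving:
x₁ = x₀² + 627y₀² = 626² + 627·25² = 391876 + 391875 = 783751
y₁ = 2x₀y₀ = 2·626·25 = 31300

Verify: 783751² - 627·31300² = 614265630001 - 614265630000 = 1 ✓

x = 783751, y = 31300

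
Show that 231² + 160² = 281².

Compute a² + b²:
231² + 160² = 53361 + 25600 = 78961
Compute c²:
281² = 78961
Since 78961 = 78961, it is a Pythagorean triple.

Yes, it is a Pythagorean triple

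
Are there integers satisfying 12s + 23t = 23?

Step 1: Compute gcd(12, 23).
gcd(12, 23) = 1

Step 2: Check divisibility.
Does 1 divide 23? 23 = 1 x 23, so yes.

By the theorem on linear Diophantine equations, 12s + 23t = 23 has integer solutions if and only if gcd(12, 23) divides 23. Since 1 | 23, solutions exist.

Yes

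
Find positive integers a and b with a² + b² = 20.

We need to find integers a, b > 0 such that a² + b² = 20.
Trying a = 2: b² = 20 - 2² = 20 - 4 = 16
b = 4
Check: 2² + 4² = 4 + 16 = 20 ✓

20 = 2² + 4²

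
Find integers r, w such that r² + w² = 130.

We need to find integers r, w > 0 such that r² + w² = 130.
Trying r = 3: w² = 130 - 3² = 130 - 9 = 121
w = 11
Check: 3² + 11² = 9 + 121 = 130 ✓

130 = 3² + 11²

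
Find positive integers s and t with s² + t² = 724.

We need to find integers s, t > 0 such that s² + t² = 724.
Trying s = 18: t² = 724 - 18² = 724 - 324 = 400
t = 20
Check: 18² + 20² = 324 + 400 = 724 ✓

724 = 18² + 20²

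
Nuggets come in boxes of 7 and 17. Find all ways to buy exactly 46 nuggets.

We need non-negative integers (x, y) with 7x + 17y = 46.
For each x in 0..6, check if 46 - 7x is a non-negative multiple of 17.
No x yields an integer y ≥ 0.

No solution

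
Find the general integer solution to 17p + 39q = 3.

Step 1: Compute gcd(17, 39) = 1.
Since 1 divides 3, solutions exist.

Step 2: Find a particular solution using extended Euclidean algorithm.
We get p₀ = -48, q₀ = 21.
Check: 17*-48 + 39*21 = 3 = 3 ✓

Step 3: Write the general solution.
p = -48 + (39/1)t = -48 + 39t
q = 21 - (17/1)t = 21 - 17t
for any integer t.

p = -48 + 39t, q = 21 - 17t for integer t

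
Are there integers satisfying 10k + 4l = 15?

Step 1: Compute gcd(10, 4).
gcd(10, 4) = 2

Step 2: Check divisibility.
Does 2 divide 15? 15 = 2 x 7 + 1, so no.

By the theorem on linear Diophantine equations, 10k + 4l = 15 has integer solutions if and only if gcd(10, 4) divides 15. Since 2 does not divide 15, no solutions exist.

No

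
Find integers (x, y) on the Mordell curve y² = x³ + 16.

Try small integer x values and check whether x³ + 16 is a perfect square.
x = 0: x³ + 16 = 0³ + 16 = 0 + 16 = 16
Is 16 a perfect square? 4² = 16 ✓
So (x, y) = (0, -4) is a solution.

x = 0, y = -4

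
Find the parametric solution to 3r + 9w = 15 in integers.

Step 1: Compute gcd(3, 9) = 3.
Since 3 divides 15, solutions exist.

Step 2: Find a particular solution using extended Euclidean algorithm.
We get r₀ = 5, w₀ = 0.
Check: 3*5 + 9*0 = 15 = 15 ✓

Step 3: Write the general solution.
r = 5 + (9/3)t = 5 + 3t
w = 0 - (3/3)t = 0 - 1t
for any integer t.

r = 5 + 3t, w = 0 - 1t for integer t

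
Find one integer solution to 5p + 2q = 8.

Step 1: Check solvability.
gcd(5, 2) = 1
Since 1 divides 8, solutions exist.

Step 2: Apply extended Euclidean algorithm to find gcd.
We find integers such that 5*x0 + 2*y0 = 1

Step 3: Scale the particular solution.
Multiply by 8/1 = 8:
p = 8, q = -16

Step 4: Verify.
5*(8) + 2*(-16) = 8 = 8 ✓

p = 8, q = -16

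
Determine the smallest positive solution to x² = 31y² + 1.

We seek the smallest positive integers (x, y) with x² - 31y² = 1, i.e., x² = 31y² + 1.
Try successive y values:
y = 1: x² = 31·1² + 1 = 32, not a perfect square
y = 2: x² = 31·2² + 1 = 125, not a perfect square
y = 3: x² = 31·3² + 1 = 280, not a perfect square
... continuing the search (or via continued fractions) ...
y = 273: x² = 31·273² + 1 = 2310400, x = 1520 ✓

Verify: 1520² - 31·273² = 2310400 - 2310399 = 1 ✓

x = 1520, y = 273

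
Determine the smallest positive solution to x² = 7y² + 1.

We seek the smallest positive integers (x, y) with x² - 7y² = 1, i.e., x² = 7y² + 1.
Try successive y values:
y = 1: x² = 7·1² + 1 = 8, not a perfect square
y = 2: x² = 7·2² + 1 = 29, not a perfect square
y = 3: x² = 7·3² + 1 = 64, x = 8 ✓

Verify: 8² - 7·3² = 64 - 63 = 1 ✓

x = 8, y = 3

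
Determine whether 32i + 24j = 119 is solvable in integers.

Step 1: Compute gcd(32, 24).
gcd(32, 24) = 8

Step 2: Check divisibility.
Does 8 divide 119? 119 = 8 x 14 + 7, so no.

By the theorem on linear Diophantine equations, 32i + 24j = 119 has integer solutions if and only if gcd(32, 24) divides 119. Since 8 does not divide 119, no solutions exist.

No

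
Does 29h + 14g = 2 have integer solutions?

Step 1: Compute gcd(29, 14).
gcd(29, 14) = 1

Step 2: Check divisibility.
Does 1 divide 2? 2 = 1 x 2, so yes.

By the theorem on linear Diophantine equations, 29h + 14g = 2 has integer solutions if and only if gcd(29, 14) divides 2. Since 1 | 2, solutions exist.

Yes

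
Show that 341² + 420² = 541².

Compute a² + b² = 341² + 420² = 116281 + 176400 = 292681
Compute c² = 541² = 292681
Since 292681 = 292681, confirmed.

Yes, it is a Pythagorean triple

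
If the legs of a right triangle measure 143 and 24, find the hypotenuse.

c² = a² + b² = 143² + 24² = 20449 + 576 = 21025
c = 145

145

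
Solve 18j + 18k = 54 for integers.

Step 1: Check solvability.
gcd(18, 18) = 18
Since 18 divides 54, solutions exist.

Step 2: Apply extended Euclidean algorithm to find gcd.
We find integers such that 18*x0 + 18*y0 = 18

Step 3: Scale the particular solution.
Multiply by 54/18 = 3:
j = 0, k = 3

Step 4: Verify.
18*(0) + 18*(3) = 54 = 54 ✓

j = 0, k = 3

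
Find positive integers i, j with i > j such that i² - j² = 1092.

Factor: i² - j² = (i+j)(i-j) = 1092.
We need two factors of 1092 with the same parity.
Use i+j = 546 and i-j = 2 (product 546·2 = 1092).
Adding: 2i = 548, so i = 274.
Subtracting: 2j = 544, so j = 272.
Check: 274² - 272² = 75076 - 73984 = 1092 ✓

i = 274, j = 272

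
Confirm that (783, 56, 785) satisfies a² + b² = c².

Compute a² + b² = 783² + 56² = 613089 + 3136 = 616225
Compute c² = 785² = 616225
Since 616225 = 616225, confirmed.

Yes, it is a Pythagorean triple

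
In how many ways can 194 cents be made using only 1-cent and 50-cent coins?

We need non-negative integers (x, y) with 1x + 50y = 194.
For each x from 0 to 194, check if (194 - 1x) is a non-negative multiple of 50.
Solutions (x, y): (44,3), (94,2), (144,1), (194,0)
Count: 4

4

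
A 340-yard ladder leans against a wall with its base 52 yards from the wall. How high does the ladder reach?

The ladder, wall, and ground form a right triangle with hypotenuse 340 and one leg 52.
By the Pythagorean theorem: h² = 340² - 52² = 115600 - 2704 = 112896
h = √112896 = 336 yards

336 yards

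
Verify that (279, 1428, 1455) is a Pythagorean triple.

Compute a² + b² = 279² + 1428² = 77841 + 2039184 = 2117025
Compute c² = 1455² = 2117025
Since 2117025 = 2117025, confirmed.

Yes, it is a Pythagorean triple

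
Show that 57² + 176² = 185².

Compute a² + b²:
57² + 176² = 3249 + 30976 = 34225
Compute c²:
185² = 34225
Since 34225 = 34225, it is a Pythagorean triple.

Yes, it is a Pythagorean triple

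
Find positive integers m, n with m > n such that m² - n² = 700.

Factor: m² - n² = (m+n)(m-n) = 700.
We need two factors of 700 with the same parity.
Use m+n = 350 and m-n = 2 (product 350·2 = 700).
Adding: 2m = 352, so m = 176.
Subtracting: 2n = 348, so n = 174.
Check: 176² - 174² = 30976 - 30276 = 700 ✓

m = 176, n = 174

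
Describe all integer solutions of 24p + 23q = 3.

Step 1: Compute gcd(24, 23) = 1.
Since 1 divides 3, solutions exist.

Step 2: Find a particular solution using extended Euclidean algorithm.
We get p₀ = 3, q₀ = -3.
Check: 24*3 + 23*-3 = 3 = 3 ✓

Step 3: Write the general solution.
p = 3 + (23/1)t = 3 + 23t
q = -3 - (24/1)t = -3 - 24t
for any integer t.

p = 3 + 23t, q = -3 - 24t for integer t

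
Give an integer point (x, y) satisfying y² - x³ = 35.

Try small integer x values and check whether x³ + 35 is a perfect square.
x = 1: x³ + 35 = 1³ + 35 = 1 + 35 = 36
Is 36 a perfect square? 6² = 36 ✓
So (x, y) = (1, -6) is a solution.

x = 1, y = -6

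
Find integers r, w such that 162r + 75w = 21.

Step 1: Check solvability.
gcd(162, 75) = 3
Since 3 divides 21, solutions exist.

Step 2: Apply extended Euclidean algorithm to find gcd.
We find integers such that 162*x0 + 75*y0 = 3

Step 3: Scale the particular solution.
Multiply by 21/3 = 7:
r = -42, w = 91

Step 4: Verify.
162*(-42) + 75*(91) = 21 = 21 ✓

r = -42, w = 91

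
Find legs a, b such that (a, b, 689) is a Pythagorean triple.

We need a² + b² = 689² = 474721.
Trying: 561² + 400² = 314721 + 160000 = 474721 ✓

(561, 400, 689)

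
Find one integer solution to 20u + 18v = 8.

Step 1: Check solvability.
gcd(20, 18) = 2
Since 2 divides 8, solutions exist.

Step 2: Apply extended Euclidean algorithm to find gcd.
We find integers such that 20*x0 + 18*y0 = 2

Step 3: Scale the particular solution.
Multiply by 8/2 = 4:
u = 4, v = -4

Step 4: Verify.
20*(4) + 18*(-4) = 8 = 8 ✓

u = 4, v = -4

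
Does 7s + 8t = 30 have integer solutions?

Step 1: Compute gcd(7, 8).
gcd(7, 8) = 1

Step 2: Check divisibility.
Does 1 divide 30? 30 = 1 x 30, so yes.

By the theorem on linear Diophantine equations, 7s + 8t = 30 has integer solutions if and only if gcd(7, 8) divides 30. Since 1 | 30, solutions exist.

Yes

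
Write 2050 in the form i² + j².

We need to find integers i, j > 0 such that i² + j² = 2050.
Trying i = 5: j² = 2050 - 5² = 2050 - 25 = 2025
j = 45
Check: 5² + 45² = 25 + 2025 = 2050 ✓

2050 = 5² + 45²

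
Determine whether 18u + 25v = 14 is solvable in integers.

Step 1: Compute gcd(18, 25).
gcd(18, 25) = 1

Step 2: Check divisibility.
Does 1 divide 14? 14 = 1 x 14, so yes.

By the theorem on linear Diophantine equations, 18u + 25v = 14 has integer solutions if and only if gcd(18, 25) divides 14. Since 1 | 14, solutions exist.

Yes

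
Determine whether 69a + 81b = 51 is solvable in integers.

Step 1: Compute gcd(69, 81).
gcd(69, 81) = 3

Step 2: Check divisibility.
Does 3 divide 51? 51 = 3 x 17, so yes.

By the theorem on linear Diophantine equations, 69a + 81b = 51 has integer solutions if and only if gcd(69, 81) divides 51. Since 3 | 51, solutions exist.

Yes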